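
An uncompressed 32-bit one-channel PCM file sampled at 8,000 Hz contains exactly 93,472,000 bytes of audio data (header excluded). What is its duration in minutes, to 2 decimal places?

48.68 minutes

Byte rate = 8,000 × 4 × 1 = 32,000 bytes/s.
Duration = 93,472,000 / 32,000 = 2,921 s.
2,921 s / 60 = 48.68 minutes.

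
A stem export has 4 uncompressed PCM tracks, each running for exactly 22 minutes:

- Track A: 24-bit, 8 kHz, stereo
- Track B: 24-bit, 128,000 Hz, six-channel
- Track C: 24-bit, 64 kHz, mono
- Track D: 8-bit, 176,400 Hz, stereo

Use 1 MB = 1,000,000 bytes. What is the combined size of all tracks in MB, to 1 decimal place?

exactly 22 minutes = 1,320 s.
Track A: 8,000 × 1,320 × 3 × 2 = 63,360,000 bytes.
Track B: 128,000 × 1,320 × 3 × 6 = 3,041,280,000 bytes.
Track C: 64,000 × 1,320 × 3 × 1 = 253,440,000 bytes.
Track D: 176,400 × 1,320 × 1 × 2 = 465,696,000 bytes.
Total = 3,823,776,000 bytes = 3823.8 MB.

3823.8 MB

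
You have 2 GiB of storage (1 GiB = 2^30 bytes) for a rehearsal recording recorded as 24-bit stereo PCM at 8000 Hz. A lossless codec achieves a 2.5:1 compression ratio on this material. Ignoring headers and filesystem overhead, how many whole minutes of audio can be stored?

Uncompressed byte rate = 8,000 × 3 × 2 = 48,000 bytes/s.
After 2.5:1 compression, effective rate ≈ 19200 bytes/s.
Capacity = 2 × 1,073,741,824 = 2,147,483,648 bytes.
2,147,483,648 / effective rate ≈ 111848.11 s → 1,864 minutes.

1,864 minutes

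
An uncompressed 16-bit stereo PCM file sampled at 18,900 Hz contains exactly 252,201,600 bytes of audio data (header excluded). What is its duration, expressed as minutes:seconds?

Byte rate = 18,900 × 2 × 2 = 75,600 bytes/s.
Duration = 252,201,600 / 75,600 = 3,336 s.
3,336 s = 55:36.

55:36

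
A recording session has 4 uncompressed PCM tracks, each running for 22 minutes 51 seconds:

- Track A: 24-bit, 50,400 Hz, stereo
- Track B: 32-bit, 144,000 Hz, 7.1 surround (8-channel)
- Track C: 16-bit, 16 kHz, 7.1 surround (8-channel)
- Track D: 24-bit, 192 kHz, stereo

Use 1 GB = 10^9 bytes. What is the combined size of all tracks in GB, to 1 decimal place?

8.7 GB

22 minutes 51 seconds = 1,371 s.
Track A: 50,400 × 1,371 × 3 × 2 = 414,590,400 bytes.
Track B: 144,000 × 1,371 × 4 × 8 = 6,317,568,000 bytes.
Track C: 16,000 × 1,371 × 2 × 8 = 350,976,000 bytes.
Track D: 192,000 × 1,371 × 3 × 2 = 1,579,392,000 bytes.
Total = 8,662,526,400 bytes = 8.7 GB.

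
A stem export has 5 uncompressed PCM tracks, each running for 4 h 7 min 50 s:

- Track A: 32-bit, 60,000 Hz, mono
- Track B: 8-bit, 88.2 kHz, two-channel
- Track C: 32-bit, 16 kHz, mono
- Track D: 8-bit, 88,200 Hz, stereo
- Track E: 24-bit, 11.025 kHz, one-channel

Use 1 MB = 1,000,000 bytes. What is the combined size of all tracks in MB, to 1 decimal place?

10258.4 MB

4 h 7 min 50 s = 14,870 s.
Track A: 60,000 × 14,870 × 4 × 1 = 3,568,800,000 bytes.
Track B: 88,200 × 14,870 × 1 × 2 = 2,623,068,000 bytes.
Track C: 16,000 × 14,870 × 4 × 1 = 951,680,000 bytes.
Track D: 88,200 × 14,870 × 1 × 2 = 2,623,068,000 bytes.
Track E: 11,025 × 14,870 × 3 × 1 = 491,825,250 bytes.
Total = 10,258,441,250 bytes = 10258.4 MB.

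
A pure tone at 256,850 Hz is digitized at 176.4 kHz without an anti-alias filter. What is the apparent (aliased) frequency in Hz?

80,450 Hz

Nyquist = 176,400/2 = 88,200 Hz; 256,850 Hz exceeds it.
Alias = |256,850 − 1×176,400| = |256,850 − 176,400| = 80,450 Hz.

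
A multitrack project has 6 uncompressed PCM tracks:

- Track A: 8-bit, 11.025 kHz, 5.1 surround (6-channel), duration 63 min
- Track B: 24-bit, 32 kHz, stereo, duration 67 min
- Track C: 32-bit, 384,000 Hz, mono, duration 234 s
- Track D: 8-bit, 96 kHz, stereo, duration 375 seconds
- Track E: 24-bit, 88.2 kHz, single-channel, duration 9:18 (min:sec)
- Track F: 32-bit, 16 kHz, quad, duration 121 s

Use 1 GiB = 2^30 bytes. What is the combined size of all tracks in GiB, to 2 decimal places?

1.52 GiB

Track A: 63 min = 3,780 s; 11,025 × 3,780 × 1 × 6 = 250,047,000 bytes.
Track B: 67 min = 4,020 s; 32,000 × 4,020 × 3 × 2 = 771,840,000 bytes.
Track C: 384,000 × 234 × 4 × 1 = 359,424,000 bytes.
Track D: 96,000 × 375 × 1 × 2 = 72,000,000 bytes.
Track E: 9:18 (min:sec) = 558 s; 88,200 × 558 × 3 × 1 = 147,646,800 bytes.
Track F: 16,000 × 121 × 4 × 4 = 30,976,000 bytes.
Total = 1,631,933,800 bytes = 1.52 GiB.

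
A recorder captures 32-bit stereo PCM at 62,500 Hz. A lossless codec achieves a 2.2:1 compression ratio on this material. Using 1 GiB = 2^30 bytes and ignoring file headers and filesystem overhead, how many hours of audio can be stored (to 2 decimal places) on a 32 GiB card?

Uncompressed byte rate = 62,500 × 4 × 2 = 500,000 bytes/s.
After 2.2:1 compression, effective rate ≈ 227272.73 bytes/s.
Capacity = 32 × 1,073,741,824 = 34,359,738,368 bytes.
34,359,738,368 / effective rate ≈ 151182.85 s → 42.00 hours.

42.00 hours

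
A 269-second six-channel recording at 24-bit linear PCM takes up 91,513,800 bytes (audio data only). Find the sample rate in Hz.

18,900 Hz

Bytes = sample_rate × seconds × bytes_per_sample × channels.
sample_rate = 91,513,800 / (269 × 3 × 6) = 91,513,800 / 4,842 = 18,900 Hz.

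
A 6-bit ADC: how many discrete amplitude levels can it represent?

2^6 = 64.

64 levels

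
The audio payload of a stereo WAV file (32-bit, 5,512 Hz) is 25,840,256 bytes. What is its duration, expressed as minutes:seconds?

Byte rate = 5,512 × 4 × 2 = 44,096 bytes/s.
Duration = 25,840,256 / 44,096 = 586 s.
586 s = 9:46.

9:46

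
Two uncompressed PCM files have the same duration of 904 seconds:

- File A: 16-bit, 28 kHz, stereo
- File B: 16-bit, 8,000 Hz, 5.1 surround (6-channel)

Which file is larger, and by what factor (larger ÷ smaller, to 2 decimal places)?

File A, by a factor of 1.17

File A: 28,000 × 2 × 2 = 112,000 bytes/s.
File B: 8,000 × 2 × 6 = 96,000 bytes/s.
File A is larger; ratio = 101,248,000 / 86,784,000 = 1.17.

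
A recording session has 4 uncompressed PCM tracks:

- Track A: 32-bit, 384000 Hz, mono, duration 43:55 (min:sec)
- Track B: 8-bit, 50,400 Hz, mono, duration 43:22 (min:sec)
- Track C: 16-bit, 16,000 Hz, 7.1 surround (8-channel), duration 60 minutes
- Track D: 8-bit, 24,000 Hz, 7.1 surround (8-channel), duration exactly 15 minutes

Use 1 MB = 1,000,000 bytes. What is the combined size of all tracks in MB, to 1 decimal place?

5272.9 MB

Track A: 43:55 (min:sec) = 2,635 s; 384,000 × 2,635 × 4 × 1 = 4,047,360,000 bytes.
Track B: 43:22 (min:sec) = 2,602 s; 50,400 × 2,602 × 1 × 1 = 131,140,800 bytes.
Track C: 60 minutes = 3,600 s; 16,000 × 3,600 × 2 × 8 = 921,600,000 bytes.
Track D: exactly 15 minutes = 900 s; 24,000 × 900 × 1 × 8 = 172,800,000 bytes.
Total = 5,272,900,800 bytes = 5272.9 MB.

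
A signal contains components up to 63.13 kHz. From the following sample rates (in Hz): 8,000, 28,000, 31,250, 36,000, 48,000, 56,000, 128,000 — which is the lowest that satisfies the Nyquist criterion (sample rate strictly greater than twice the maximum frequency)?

128,000 Hz

Need sample rate > 2 × 63,130 = 126,260 Hz.
Lowest listed rate above 126,260 Hz is 128,000 Hz.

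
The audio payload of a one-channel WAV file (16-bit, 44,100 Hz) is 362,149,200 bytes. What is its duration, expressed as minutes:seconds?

Byte rate = 44,100 × 2 × 1 = 88,200 bytes/s.
Duration = 362,149,200 / 88,200 = 4,106 s.
4,106 s = 68:26.

68:26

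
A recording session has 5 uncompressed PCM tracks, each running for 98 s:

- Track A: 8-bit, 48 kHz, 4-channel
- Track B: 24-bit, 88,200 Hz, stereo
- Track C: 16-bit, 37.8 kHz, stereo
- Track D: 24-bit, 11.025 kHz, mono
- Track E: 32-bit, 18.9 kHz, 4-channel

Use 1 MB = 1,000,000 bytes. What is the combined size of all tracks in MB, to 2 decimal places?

Track A: 48,000 × 98 × 1 × 4 = 18,816,000 bytes.
Track B: 88,200 × 98 × 3 × 2 = 51,861,600 bytes.
Track C: 37,800 × 98 × 2 × 2 = 14,817,600 bytes.
Track D: 11,025 × 98 × 3 × 1 = 3,241,350 bytes.
Track E: 18,900 × 98 × 4 × 4 = 29,635,200 bytes.
Total = 118,371,750 bytes = 118.37 MB.

118.37 MB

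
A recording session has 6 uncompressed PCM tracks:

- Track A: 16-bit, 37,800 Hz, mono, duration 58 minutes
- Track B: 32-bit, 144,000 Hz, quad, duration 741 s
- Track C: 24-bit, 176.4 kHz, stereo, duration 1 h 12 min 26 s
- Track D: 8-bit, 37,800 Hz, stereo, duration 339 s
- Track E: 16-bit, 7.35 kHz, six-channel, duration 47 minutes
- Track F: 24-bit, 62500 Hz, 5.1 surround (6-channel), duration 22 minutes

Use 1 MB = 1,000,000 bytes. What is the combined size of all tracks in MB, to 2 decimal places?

8329.51 MB

Track A: 58 minutes = 3,480 s; 37,800 × 3,480 × 2 × 1 = 263,088,000 bytes.
Track B: 144,000 × 741 × 4 × 4 = 1,707,264,000 bytes.
Track C: 1 h 12 min 26 s = 4,346 s; 176,400 × 4,346 × 3 × 2 = 4,599,806,400 bytes.
Track D: 37,800 × 339 × 1 × 2 = 25,628,400 bytes.
Track E: 47 minutes = 2,820 s; 7,350 × 2,820 × 2 × 6 = 248,724,000 bytes.
Track F: 22 minutes = 1,320 s; 62,500 × 1,320 × 3 × 6 = 1,485,000,000 bytes.
Total = 8,329,510,800 bytes = 8329.51 MB.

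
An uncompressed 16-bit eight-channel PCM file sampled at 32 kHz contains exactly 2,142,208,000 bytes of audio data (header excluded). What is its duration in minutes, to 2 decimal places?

Byte rate = 32,000 × 2 × 8 = 512,000 bytes/s.
Duration = 2,142,208,000 / 512,000 = 4,184 s.
4,184 s / 60 = 69.73 minutes.

69.73 minutes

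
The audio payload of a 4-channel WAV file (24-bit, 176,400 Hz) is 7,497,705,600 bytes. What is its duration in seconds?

Byte rate = 176,400 × 3 × 4 = 2,116,800 bytes/s.
Duration = 7,497,705,600 / 2,116,800 = 3,542 s.

3,542 seconds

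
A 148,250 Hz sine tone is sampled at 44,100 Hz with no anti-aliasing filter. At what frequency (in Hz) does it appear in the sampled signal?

15,950 Hz

Nyquist = 44,100/2 = 22,050 Hz; 148,250 Hz exceeds it.
Alias = |148,250 − 3×44,100| = |148,250 − 132,300| = 15,950 Hz.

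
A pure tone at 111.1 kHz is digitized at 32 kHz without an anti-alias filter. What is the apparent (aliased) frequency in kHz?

Nyquist = 32,000/2 = 16,000 Hz; 111,100 Hz exceeds it.
Alias = |111,100 − 3×32,000| = |111,100 − 96,000| = 15,100 Hz = 15.1 kHz.

15.1 kHz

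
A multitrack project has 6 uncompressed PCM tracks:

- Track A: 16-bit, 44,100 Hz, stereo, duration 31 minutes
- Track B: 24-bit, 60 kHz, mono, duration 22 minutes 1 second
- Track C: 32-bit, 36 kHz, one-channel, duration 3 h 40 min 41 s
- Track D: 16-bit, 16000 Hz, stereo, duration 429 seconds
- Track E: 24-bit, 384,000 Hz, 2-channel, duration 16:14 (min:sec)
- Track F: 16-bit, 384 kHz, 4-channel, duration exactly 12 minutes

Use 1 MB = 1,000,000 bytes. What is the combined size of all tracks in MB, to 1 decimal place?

Track A: 31 minutes = 1,860 s; 44,100 × 1,860 × 2 × 2 = 328,104,000 bytes.
Track B: 22 minutes 1 second = 1,321 s; 60,000 × 1,321 × 3 × 1 = 237,780,000 bytes.
Track C: 3 h 40 min 41 s = 13,241 s; 36,000 × 13,241 × 4 × 1 = 1,906,704,000 bytes.
Track D: 16,000 × 429 × 2 × 2 = 27,456,000 bytes.
Track E: 16:14 (min:sec) = 974 s; 384,000 × 974 × 3 × 2 = 2,244,096,000 bytes.
Track F: exactly 12 minutes = 720 s; 384,000 × 720 × 2 × 4 = 2,211,840,000 bytes.
Total = 6,955,980,000 bytes = 6956.0 MB.

6956.0 MB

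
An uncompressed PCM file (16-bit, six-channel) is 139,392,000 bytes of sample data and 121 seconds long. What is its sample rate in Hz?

Bytes = sample_rate × seconds × bytes_per_sample × channels.
sample_rate = 139,392,000 / (121 × 2 × 6) = 139,392,000 / 1,452 = 96,000 Hz.

96,000 Hz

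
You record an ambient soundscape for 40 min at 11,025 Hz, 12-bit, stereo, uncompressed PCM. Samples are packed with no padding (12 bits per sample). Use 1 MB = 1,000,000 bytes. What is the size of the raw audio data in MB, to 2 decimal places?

79.38 MB

Duration = 40 min = 2,400 s.
Bits = 11,025 × 2,400 × 12 × 2 = 635,040,000 bits = 79,380,000 bytes.
79,380,000 / 1,000,000 = 79.38 MB.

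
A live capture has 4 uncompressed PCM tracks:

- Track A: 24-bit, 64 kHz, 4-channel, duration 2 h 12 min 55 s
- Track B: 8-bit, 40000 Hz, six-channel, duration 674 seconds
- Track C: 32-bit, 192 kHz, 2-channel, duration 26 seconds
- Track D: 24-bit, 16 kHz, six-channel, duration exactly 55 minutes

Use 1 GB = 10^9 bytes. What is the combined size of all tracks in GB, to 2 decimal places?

7.28 GB

Track A: 2 h 12 min 55 s = 7,975 s; 64,000 × 7,975 × 3 × 4 = 6,124,800,000 bytes.
Track B: 40,000 × 674 × 1 × 6 = 161,760,000 bytes.
Track C: 192,000 × 26 × 4 × 2 = 39,936,000 bytes.
Track D: exactly 55 minutes = 3,300 s; 16,000 × 3,300 × 3 × 6 = 950,400,000 bytes.
Total = 7,276,896,000 bytes = 7.28 GB.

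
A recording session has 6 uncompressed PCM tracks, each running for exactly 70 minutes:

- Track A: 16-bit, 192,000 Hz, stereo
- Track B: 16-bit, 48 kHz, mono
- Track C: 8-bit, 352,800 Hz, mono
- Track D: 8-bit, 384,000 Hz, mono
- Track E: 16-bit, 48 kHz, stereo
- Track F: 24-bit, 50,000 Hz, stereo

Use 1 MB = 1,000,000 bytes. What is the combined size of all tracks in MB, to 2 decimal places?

exactly 70 minutes = 4,200 s.
Track A: 192,000 × 4,200 × 2 × 2 = 3,225,600,000 bytes.
Track B: 48,000 × 4,200 × 2 × 1 = 403,200,000 bytes.
Track C: 352,800 × 4,200 × 1 × 1 = 1,481,760,000 bytes.
Track D: 384,000 × 4,200 × 1 × 1 = 1,612,800,000 bytes.
Track E: 48,000 × 4,200 × 2 × 2 = 806,400,000 bytes.
Track F: 50,000 × 4,200 × 3 × 2 = 1,260,000,000 bytes.
Total = 8,789,760,000 bytes = 8789.76 MB.

8789.76 MB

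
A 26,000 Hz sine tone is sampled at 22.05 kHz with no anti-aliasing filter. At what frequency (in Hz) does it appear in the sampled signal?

Nyquist = 22,050/2 = 11,025 Hz; 26,000 Hz exceeds it.
Alias = |26,000 − 1×22,050| = |26,000 − 22,050| = 3,950 Hz.

3,950 Hz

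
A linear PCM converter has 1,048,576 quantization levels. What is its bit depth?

log2(1,048,576) = 20.

20 bits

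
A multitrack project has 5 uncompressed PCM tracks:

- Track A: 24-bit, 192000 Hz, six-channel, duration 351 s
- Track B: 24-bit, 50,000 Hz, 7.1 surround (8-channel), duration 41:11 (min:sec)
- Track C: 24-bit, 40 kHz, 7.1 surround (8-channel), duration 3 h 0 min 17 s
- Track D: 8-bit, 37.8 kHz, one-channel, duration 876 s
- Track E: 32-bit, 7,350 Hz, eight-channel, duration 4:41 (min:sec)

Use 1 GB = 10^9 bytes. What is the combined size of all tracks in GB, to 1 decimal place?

Track A: 192,000 × 351 × 3 × 6 = 1,213,056,000 bytes.
Track B: 41:11 (min:sec) = 2,471 s; 50,000 × 2,471 × 3 × 8 = 2,965,200,000 bytes.
Track C: 3 h 0 min 17 s = 10,817 s; 40,000 × 10,817 × 3 × 8 = 10,384,320,000 bytes.
Track D: 37,800 × 876 × 1 × 1 = 33,112,800 bytes.
Track E: 4:41 (min:sec) = 281 s; 7,350 × 281 × 4 × 8 = 66,091,200 bytes.
Total = 14,661,780,000 bytes = 14.7 GB.

14.7 GB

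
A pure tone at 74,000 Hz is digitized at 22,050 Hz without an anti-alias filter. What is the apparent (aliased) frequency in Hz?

Nyquist = 22,050/2 = 11,025 Hz; 74,000 Hz exceeds it.
Alias = |74,000 − 3×22,050| = |74,000 − 66,150| = 7,850 Hz.

7,850 Hz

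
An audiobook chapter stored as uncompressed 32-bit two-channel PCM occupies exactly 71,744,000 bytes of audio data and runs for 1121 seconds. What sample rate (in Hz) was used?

8,000 Hz

Bytes = sample_rate × seconds × bytes_per_sample × channels.
sample_rate = 71,744,000 / (1,121 × 4 × 2) = 71,744,000 / 8,968 = 8,000 Hz.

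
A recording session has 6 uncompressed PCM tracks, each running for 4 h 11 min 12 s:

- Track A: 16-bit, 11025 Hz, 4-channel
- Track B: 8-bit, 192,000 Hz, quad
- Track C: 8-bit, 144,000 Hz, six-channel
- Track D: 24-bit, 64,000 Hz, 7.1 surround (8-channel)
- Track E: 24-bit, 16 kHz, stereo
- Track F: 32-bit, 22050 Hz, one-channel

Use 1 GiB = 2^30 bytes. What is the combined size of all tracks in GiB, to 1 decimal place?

4 h 11 min 12 s = 15,072 s.
Track A: 11,025 × 15,072 × 2 × 4 = 1,329,350,400 bytes.
Track B: 192,000 × 15,072 × 1 × 4 = 11,575,296,000 bytes.
Track C: 144,000 × 15,072 × 1 × 6 = 13,022,208,000 bytes.
Track D: 64,000 × 15,072 × 3 × 8 = 23,150,592,000 bytes.
Track E: 16,000 × 15,072 × 3 × 2 = 1,446,912,000 bytes.
Track F: 22,050 × 15,072 × 4 × 1 = 1,329,350,400 bytes.
Total = 51,853,708,800 bytes = 48.3 GiB.

48.3 GiB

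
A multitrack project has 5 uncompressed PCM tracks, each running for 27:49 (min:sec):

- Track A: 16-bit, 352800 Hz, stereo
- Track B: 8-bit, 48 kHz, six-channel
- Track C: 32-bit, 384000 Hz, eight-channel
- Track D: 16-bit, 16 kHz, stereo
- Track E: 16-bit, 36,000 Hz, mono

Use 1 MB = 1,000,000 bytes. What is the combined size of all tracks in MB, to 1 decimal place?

27:49 (min:sec) = 1,669 s.
Track A: 352,800 × 1,669 × 2 × 2 = 2,355,292,800 bytes.
Track B: 48,000 × 1,669 × 1 × 6 = 480,672,000 bytes.
Track C: 384,000 × 1,669 × 4 × 8 = 20,508,672,000 bytes.
Track D: 16,000 × 1,669 × 2 × 2 = 106,816,000 bytes.
Track E: 36,000 × 1,669 × 2 × 1 = 120,168,000 bytes.
Total = 23,571,620,800 bytes = 23571.6 MB.

23571.6 MB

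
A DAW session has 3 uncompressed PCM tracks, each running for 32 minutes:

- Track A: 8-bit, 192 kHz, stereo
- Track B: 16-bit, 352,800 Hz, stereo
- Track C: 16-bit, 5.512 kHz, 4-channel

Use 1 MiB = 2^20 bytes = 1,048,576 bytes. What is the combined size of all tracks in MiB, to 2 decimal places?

32 minutes = 1,920 s.
Track A: 192,000 × 1,920 × 1 × 2 = 737,280,000 bytes.
Track B: 352,800 × 1,920 × 2 × 2 = 2,709,504,000 bytes.
Track C: 5,512 × 1,920 × 2 × 4 = 84,664,320 bytes.
Total = 3,531,448,320 bytes = 3367.85 MiB.

3367.85 MiB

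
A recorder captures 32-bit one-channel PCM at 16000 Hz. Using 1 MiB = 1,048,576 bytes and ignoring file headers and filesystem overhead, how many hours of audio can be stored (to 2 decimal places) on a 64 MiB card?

0.29 hours

Uncompressed byte rate = 16,000 × 4 × 1 = 64,000 bytes/s.
Capacity = 64 × 1,048,576 = 67,108,864 bytes.
67,108,864 / 64,000 ≈ 1048.58 s → 0.29 hours.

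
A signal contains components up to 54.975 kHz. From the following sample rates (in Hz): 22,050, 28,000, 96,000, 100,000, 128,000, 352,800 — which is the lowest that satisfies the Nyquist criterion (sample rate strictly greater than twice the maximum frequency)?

128,000 Hz

Need sample rate > 2 × 54,975 = 109,950 Hz.
Lowest listed rate above 109,950 Hz is 128,000 Hz.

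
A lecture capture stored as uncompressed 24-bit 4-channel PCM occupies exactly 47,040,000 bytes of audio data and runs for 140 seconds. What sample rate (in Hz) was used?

Bytes = sample_rate × seconds × bytes_per_sample × channels.
sample_rate = 47,040,000 / (140 × 3 × 4) = 47,040,000 / 1,680 = 28,000 Hz.

28,000 Hz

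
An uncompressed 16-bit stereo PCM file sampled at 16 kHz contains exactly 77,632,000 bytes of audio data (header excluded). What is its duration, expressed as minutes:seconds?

20:13

Byte rate = 16,000 × 2 × 2 = 64,000 bytes/s.
Duration = 77,632,000 / 64,000 = 1,213 s.
1,213 s = 20:13.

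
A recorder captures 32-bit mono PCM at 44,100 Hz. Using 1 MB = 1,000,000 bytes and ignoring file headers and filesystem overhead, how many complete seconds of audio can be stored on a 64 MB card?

362 seconds

Uncompressed byte rate = 44,100 × 4 × 1 = 176,400 bytes/s.
Capacity = 64 × 1,000,000 = 64,000,000 bytes.
64,000,000 / 176,400 ≈ 362.81 s → 362 seconds.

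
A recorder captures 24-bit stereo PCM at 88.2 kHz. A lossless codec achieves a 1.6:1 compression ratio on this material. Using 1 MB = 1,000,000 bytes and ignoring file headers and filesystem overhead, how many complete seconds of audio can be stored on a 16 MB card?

Uncompressed byte rate = 88,200 × 3 × 2 = 529,200 bytes/s.
After 1.6:1 compression, effective rate ≈ 330750 bytes/s.
Capacity = 16 × 1,000,000 = 16,000,000 bytes.
16,000,000 / effective rate ≈ 48.37 s → 48 seconds.

48 seconds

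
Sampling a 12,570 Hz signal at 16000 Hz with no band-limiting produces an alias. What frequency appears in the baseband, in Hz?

Nyquist = 16,000/2 = 8,000 Hz; 12,570 Hz exceeds it.
Alias = |12,570 − 1×16,000| = |12,570 − 16,000| = 3,430 Hz.

3,430 Hz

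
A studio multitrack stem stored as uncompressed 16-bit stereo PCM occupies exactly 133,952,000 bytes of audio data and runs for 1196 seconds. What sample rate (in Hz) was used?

28,000 Hz

Bytes = sample_rate × seconds × bytes_per_sample × channels.
sample_rate = 133,952,000 / (1,196 × 2 × 2) = 133,952,000 / 4,784 = 28,000 Hz.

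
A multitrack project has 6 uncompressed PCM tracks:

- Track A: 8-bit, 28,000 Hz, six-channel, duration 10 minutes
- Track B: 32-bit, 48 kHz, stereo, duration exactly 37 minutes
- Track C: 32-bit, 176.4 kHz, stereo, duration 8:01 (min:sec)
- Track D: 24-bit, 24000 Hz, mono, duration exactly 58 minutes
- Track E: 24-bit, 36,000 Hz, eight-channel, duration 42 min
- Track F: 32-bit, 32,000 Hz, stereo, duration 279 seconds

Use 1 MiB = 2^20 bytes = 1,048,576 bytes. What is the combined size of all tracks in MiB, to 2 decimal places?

3939.94 MiB

Track A: 10 minutes = 600 s; 28,000 × 600 × 1 × 6 = 100,800,000 bytes.
Track B: exactly 37 minutes = 2,220 s; 48,000 × 2,220 × 4 × 2 = 852,480,000 bytes.
Track C: 8:01 (min:sec) = 481 s; 176,400 × 481 × 4 × 2 = 678,787,200 bytes.
Track D: exactly 58 minutes = 3,480 s; 24,000 × 3,480 × 3 × 1 = 250,560,000 bytes.
Track E: 42 min = 2,520 s; 36,000 × 2,520 × 3 × 8 = 2,177,280,000 bytes.
Track F: 32,000 × 279 × 4 × 2 = 71,424,000 bytes.
Total = 4,131,331,200 bytes = 3939.94 MiB.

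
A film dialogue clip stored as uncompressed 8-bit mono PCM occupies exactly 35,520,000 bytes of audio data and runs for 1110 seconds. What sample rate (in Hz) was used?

Bytes = sample_rate × seconds × bytes_per_sample × channels.
sample_rate = 35,520,000 / (1,110 × 1 × 1) = 35,520,000 / 1,110 = 32,000 Hz.

32,000 Hz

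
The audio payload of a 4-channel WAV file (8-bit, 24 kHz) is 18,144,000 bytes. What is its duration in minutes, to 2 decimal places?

Byte rate = 24,000 × 1 × 4 = 96,000 bytes/s.
Duration = 18,144,000 / 96,000 = 189 s.
189 s / 60 = 3.15 minutes.

3.15 minutes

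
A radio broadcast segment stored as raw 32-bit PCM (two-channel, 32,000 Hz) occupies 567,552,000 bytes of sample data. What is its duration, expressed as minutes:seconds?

36:57

Byte rate = 32,000 × 4 × 2 = 256,000 bytes/s.
Duration = 567,552,000 / 256,000 = 2,217 s.
2,217 s = 36:57.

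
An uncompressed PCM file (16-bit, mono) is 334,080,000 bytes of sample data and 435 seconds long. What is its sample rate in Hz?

384,000 Hz

Bytes = sample_rate × seconds × bytes_per_sample × channels.
sample_rate = 334,080,000 / (435 × 2 × 1) = 334,080,000 / 870 = 384,000 Hz.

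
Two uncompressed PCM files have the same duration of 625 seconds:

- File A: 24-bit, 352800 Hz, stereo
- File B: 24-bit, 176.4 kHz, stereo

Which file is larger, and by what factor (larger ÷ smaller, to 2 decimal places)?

File A: 352,800 × 3 × 2 = 2,116,800 bytes/s.
File B: 176,400 × 3 × 2 = 1,058,400 bytes/s.
File A is larger; ratio = 1,323,000,000 / 661,500,000 = 2.00.

File A, by a factor of 2.00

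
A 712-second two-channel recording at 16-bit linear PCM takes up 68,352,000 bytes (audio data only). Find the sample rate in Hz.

24,000 Hz

Bytes = sample_rate × seconds × bytes_per_sample × channels.
sample_rate = 68,352,000 / (712 × 2 × 2) = 68,352,000 / 2,848 = 24,000 Hz.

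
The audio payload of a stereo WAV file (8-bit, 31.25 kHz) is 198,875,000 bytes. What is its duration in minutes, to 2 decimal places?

53.03 minutes

Byte rate = 31,250 × 1 × 2 = 62,500 bytes/s.
Duration = 198,875,000 / 62,500 = 3,182 s.
3,182 s / 60 = 53.03 minutes.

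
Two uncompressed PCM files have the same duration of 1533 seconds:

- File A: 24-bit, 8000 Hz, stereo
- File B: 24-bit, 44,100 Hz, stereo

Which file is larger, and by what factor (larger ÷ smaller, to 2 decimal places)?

File A: 8,000 × 3 × 2 = 48,000 bytes/s.
File B: 44,100 × 3 × 2 = 264,600 bytes/s.
File B is larger; ratio = 405,631,800 / 73,584,000 = 5.51.

File B, by a factor of 5.51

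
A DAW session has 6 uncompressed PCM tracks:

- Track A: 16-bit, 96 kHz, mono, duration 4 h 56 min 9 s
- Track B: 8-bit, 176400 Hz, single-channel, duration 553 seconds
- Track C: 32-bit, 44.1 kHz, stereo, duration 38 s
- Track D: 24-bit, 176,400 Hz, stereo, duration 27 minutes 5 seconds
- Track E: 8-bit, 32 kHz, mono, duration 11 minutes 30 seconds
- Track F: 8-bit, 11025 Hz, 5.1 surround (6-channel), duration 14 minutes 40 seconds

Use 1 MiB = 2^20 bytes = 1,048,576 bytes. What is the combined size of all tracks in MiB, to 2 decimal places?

Track A: 4 h 56 min 9 s = 17,769 s; 96,000 × 17,769 × 2 × 1 = 3,411,648,000 bytes.
Track B: 176,400 × 553 × 1 × 1 = 97,549,200 bytes.
Track C: 44,100 × 38 × 4 × 2 = 13,406,400 bytes.
Track D: 27 minutes 5 seconds = 1,625 s; 176,400 × 1,625 × 3 × 2 = 1,719,900,000 bytes.
Track E: 11 minutes 30 seconds = 690 s; 32,000 × 690 × 1 × 1 = 22,080,000 bytes.
Track F: 14 minutes 40 seconds = 880 s; 11,025 × 880 × 1 × 6 = 58,212,000 bytes.
Total = 5,322,795,600 bytes = 5076.21 MiB.

5076.21 MiB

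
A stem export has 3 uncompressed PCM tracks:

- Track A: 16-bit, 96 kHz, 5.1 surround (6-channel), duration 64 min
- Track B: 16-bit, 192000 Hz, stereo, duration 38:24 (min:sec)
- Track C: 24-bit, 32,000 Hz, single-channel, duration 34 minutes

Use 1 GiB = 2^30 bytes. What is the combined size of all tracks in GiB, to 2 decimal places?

5.95 GiB

Track A: 64 min = 3,840 s; 96,000 × 3,840 × 2 × 6 = 4,423,680,000 bytes.
Track B: 38:24 (min:sec) = 2,304 s; 192,000 × 2,304 × 2 × 2 = 1,769,472,000 bytes.
Track C: 34 minutes = 2,040 s; 32,000 × 2,040 × 3 × 1 = 195,840,000 bytes.
Total = 6,388,992,000 bytes = 5.95 GiB.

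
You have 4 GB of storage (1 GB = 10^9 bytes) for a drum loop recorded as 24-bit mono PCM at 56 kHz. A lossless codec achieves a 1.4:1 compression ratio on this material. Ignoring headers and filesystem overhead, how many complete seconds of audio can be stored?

Uncompressed byte rate = 56,000 × 3 × 1 = 168,000 bytes/s.
After 1.4:1 compression, effective rate ≈ 120000 bytes/s.
Capacity = 4 × 1,000,000,000 = 4,000,000,000 bytes.
4,000,000,000 / effective rate ≈ 33333.33 s → 33,333 seconds.

33,333 seconds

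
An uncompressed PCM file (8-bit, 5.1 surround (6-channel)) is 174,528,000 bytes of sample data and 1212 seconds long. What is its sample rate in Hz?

24,000 Hz

Bytes = sample_rate × seconds × bytes_per_sample × channels.
sample_rate = 174,528,000 / (1,212 × 1 × 6) = 174,528,000 / 7,272 = 24,000 Hz.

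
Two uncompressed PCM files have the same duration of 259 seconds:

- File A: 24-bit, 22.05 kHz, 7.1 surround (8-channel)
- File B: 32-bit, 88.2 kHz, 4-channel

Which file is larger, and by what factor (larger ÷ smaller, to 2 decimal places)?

File A: 22,050 × 3 × 8 = 529,200 bytes/s.
File B: 88,200 × 4 × 4 = 1,411,200 bytes/s.
File B is larger; ratio = 365,500,800 / 137,062,800 = 2.67.

File B, by a factor of 2.67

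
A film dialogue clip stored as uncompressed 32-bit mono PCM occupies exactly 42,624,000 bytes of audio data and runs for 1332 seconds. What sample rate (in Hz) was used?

Bytes = sample_rate × seconds × bytes_per_sample × channels.
sample_rate = 42,624,000 / (1,332 × 4 × 1) = 42,624,000 / 5,328 = 8,000 Hz.

8,000 Hz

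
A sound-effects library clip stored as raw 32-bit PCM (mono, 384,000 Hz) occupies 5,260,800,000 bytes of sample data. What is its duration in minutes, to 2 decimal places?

57.08 minutes

Byte rate = 384,000 × 4 × 1 = 1,536,000 bytes/s.
Duration = 5,260,800,000 / 1,536,000 = 3,425 s.
3,425 s / 60 = 57.08 minutes.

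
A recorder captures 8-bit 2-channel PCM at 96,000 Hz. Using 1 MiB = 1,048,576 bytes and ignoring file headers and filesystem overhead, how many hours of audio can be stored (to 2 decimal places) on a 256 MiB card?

Uncompressed byte rate = 96,000 × 1 × 2 = 192,000 bytes/s.
Capacity = 256 × 1,048,576 = 268,435,456 bytes.
268,435,456 / 192,000 ≈ 1398.1 s → 0.39 hours.

0.39 hours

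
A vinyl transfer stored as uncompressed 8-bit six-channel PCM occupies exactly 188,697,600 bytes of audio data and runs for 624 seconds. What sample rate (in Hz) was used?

Bytes = sample_rate × seconds × bytes_per_sample × channels.
sample_rate = 188,697,600 / (624 × 1 × 6) = 188,697,600 / 3,744 = 50,400 Hz.

50,400 Hz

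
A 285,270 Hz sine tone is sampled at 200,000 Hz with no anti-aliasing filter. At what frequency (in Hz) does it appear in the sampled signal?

Nyquist = 200,000/2 = 100,000 Hz; 285,270 Hz exceeds it.
Alias = |285,270 − 1×200,000| = |285,270 − 200,000| = 85,270 Hz.

85,270 Hz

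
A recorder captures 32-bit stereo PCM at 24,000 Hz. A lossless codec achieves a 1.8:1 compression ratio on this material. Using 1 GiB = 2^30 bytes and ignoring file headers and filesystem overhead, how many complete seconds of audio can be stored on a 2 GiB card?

20,132 seconds

Uncompressed byte rate = 24,000 × 4 × 2 = 192,000 bytes/s.
After 1.8:1 compression, effective rate ≈ 106666.67 bytes/s.
Capacity = 2 × 1,073,741,824 = 2,147,483,648 bytes.
2,147,483,648 / effective rate ≈ 20132.66 s → 20,132 seconds.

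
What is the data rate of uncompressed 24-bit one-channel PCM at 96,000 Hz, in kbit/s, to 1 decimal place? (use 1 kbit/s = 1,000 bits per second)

Bit rate = 96,000 × 24 × 1 = 2,304,000 bits/s.
= 2304.0 kbit/s.

2304.0 kbit/s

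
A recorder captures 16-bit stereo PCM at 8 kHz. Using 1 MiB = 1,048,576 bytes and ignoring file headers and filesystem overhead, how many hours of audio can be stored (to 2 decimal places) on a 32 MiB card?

Uncompressed byte rate = 8,000 × 2 × 2 = 32,000 bytes/s.
Capacity = 32 × 1,048,576 = 33,554,432 bytes.
33,554,432 / 32,000 ≈ 1048.58 s → 0.29 hours.

0.29 hours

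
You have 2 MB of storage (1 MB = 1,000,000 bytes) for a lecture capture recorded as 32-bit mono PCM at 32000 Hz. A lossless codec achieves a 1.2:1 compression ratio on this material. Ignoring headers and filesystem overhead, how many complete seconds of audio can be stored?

18 seconds

Uncompressed byte rate = 32,000 × 4 × 1 = 128,000 bytes/s.
After 1.2:1 compression, effective rate ≈ 106666.67 bytes/s.
Capacity = 2 × 1,000,000 = 2,000,000 bytes.
2,000,000 / effective rate ≈ 18.75 s → 18 seconds.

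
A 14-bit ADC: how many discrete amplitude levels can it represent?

16,384 levels

2^14 = 16,384.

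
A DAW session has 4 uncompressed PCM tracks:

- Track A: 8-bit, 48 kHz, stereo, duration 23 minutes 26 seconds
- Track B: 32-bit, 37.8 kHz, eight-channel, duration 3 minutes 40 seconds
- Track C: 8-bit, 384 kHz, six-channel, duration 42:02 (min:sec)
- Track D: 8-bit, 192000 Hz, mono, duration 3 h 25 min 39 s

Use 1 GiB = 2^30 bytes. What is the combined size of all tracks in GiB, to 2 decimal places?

Track A: 23 minutes 26 seconds = 1,406 s; 48,000 × 1,406 × 1 × 2 = 134,976,000 bytes.
Track B: 3 minutes 40 seconds = 220 s; 37,800 × 220 × 4 × 8 = 266,112,000 bytes.
Track C: 42:02 (min:sec) = 2,522 s; 384,000 × 2,522 × 1 × 6 = 5,810,688,000 bytes.
Track D: 3 h 25 min 39 s = 12,339 s; 192,000 × 12,339 × 1 × 1 = 2,369,088,000 bytes.
Total = 8,580,864,000 bytes = 7.99 GiB.

7.99 GiB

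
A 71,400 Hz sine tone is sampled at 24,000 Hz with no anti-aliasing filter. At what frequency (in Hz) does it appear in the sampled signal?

Nyquist = 24,000/2 = 12,000 Hz; 71,400 Hz exceeds it.
Alias = |71,400 − 3×24,000| = |71,400 − 72,000| = 600 Hz.

600 Hz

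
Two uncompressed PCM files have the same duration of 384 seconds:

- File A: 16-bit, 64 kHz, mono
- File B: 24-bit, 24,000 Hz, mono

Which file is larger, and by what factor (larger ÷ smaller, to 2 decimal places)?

File A, by a factor of 1.78

File A: 64,000 × 2 × 1 = 128,000 bytes/s.
File B: 24,000 × 3 × 1 = 72,000 bytes/s.
File A is larger; ratio = 49,152,000 / 27,648,000 = 1.78.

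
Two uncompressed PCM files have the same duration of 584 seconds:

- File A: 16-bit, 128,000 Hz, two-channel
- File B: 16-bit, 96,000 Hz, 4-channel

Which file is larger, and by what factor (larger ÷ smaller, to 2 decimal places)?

File A: 128,000 × 2 × 2 = 512,000 bytes/s.
File B: 96,000 × 2 × 4 = 768,000 bytes/s.
File B is larger; ratio = 448,512,000 / 299,008,000 = 1.50.

File B, by a factor of 1.50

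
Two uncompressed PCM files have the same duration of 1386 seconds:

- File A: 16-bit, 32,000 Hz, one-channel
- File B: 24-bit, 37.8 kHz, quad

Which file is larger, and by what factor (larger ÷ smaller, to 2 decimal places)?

File A: 32,000 × 2 × 1 = 64,000 bytes/s.
File B: 37,800 × 3 × 4 = 453,600 bytes/s.
File B is larger; ratio = 628,689,600 / 88,704,000 = 7.09.

File B, by a factor of 7.09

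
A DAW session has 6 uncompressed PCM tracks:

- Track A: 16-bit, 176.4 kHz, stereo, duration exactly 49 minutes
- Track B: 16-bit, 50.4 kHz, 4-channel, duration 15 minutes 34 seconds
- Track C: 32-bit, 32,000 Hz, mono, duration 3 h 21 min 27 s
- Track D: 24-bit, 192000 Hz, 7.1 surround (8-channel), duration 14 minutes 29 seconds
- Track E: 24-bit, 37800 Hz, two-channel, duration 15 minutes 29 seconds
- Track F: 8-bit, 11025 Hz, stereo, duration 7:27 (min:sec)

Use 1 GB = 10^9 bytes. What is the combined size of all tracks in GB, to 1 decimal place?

Track A: exactly 49 minutes = 2,940 s; 176,400 × 2,940 × 2 × 2 = 2,074,464,000 bytes.
Track B: 15 minutes 34 seconds = 934 s; 50,400 × 934 × 2 × 4 = 376,588,800 bytes.
Track C: 3 h 21 min 27 s = 12,087 s; 32,000 × 12,087 × 4 × 1 = 1,547,136,000 bytes.
Track D: 14 minutes 29 seconds = 869 s; 192,000 × 869 × 3 × 8 = 4,004,352,000 bytes.
Track E: 15 minutes 29 seconds = 929 s; 37,800 × 929 × 3 × 2 = 210,697,200 bytes.
Track F: 7:27 (min:sec) = 447 s; 11,025 × 447 × 1 × 2 = 9,856,350 bytes.
Total = 8,223,094,350 bytes = 8.2 GB.

8.2 GB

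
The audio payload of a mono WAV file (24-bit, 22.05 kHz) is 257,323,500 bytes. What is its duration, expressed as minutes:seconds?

64:50

Byte rate = 22,050 × 3 × 1 = 66,150 bytes/s.
Duration = 257,323,500 / 66,150 = 3,890 s.
3,890 s = 64:50.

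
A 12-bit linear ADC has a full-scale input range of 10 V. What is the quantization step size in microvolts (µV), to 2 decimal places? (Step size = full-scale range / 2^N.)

10 V / 2^12 = 10 / 4,096 V = 2441.41 µV.

2441.41 µV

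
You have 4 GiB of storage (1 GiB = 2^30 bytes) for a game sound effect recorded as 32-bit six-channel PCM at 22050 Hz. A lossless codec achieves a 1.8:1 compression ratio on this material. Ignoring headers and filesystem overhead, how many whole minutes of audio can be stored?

Uncompressed byte rate = 22,050 × 4 × 6 = 529,200 bytes/s.
After 1.8:1 compression, effective rate ≈ 294000 bytes/s.
Capacity = 4 × 1,073,741,824 = 4,294,967,296 bytes.
4,294,967,296 / effective rate ≈ 14608.73 s → 243 minutes.

243 minutes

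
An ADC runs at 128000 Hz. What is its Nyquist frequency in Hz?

64,000 Hz

Nyquist frequency = sample rate / 2 = 128,000 / 2 = 64,000 Hz.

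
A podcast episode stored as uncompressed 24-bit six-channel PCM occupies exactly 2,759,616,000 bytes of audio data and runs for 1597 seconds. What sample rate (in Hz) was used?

Bytes = sample_rate × seconds × bytes_per_sample × channels.
sample_rate = 2,759,616,000 / (1,597 × 3 × 6) = 2,759,616,000 / 28,746 = 96,000 Hz.

96,000 Hz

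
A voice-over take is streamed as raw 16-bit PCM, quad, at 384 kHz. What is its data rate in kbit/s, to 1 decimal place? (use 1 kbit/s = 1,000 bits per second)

Bit rate = 384,000 × 16 × 4 = 24,576,000 bits/s.
= 24576.0 kbit/s.

24576.0 kbit/s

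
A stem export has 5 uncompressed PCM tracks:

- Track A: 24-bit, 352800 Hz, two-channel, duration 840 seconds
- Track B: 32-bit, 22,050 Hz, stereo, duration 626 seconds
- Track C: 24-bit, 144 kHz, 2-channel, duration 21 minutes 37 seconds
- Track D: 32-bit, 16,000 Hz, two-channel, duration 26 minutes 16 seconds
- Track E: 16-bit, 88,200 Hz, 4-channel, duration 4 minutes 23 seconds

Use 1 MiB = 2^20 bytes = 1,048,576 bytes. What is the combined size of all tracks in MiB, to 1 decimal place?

Track A: 352,800 × 840 × 3 × 2 = 1,778,112,000 bytes.
Track B: 22,050 × 626 × 4 × 2 = 110,426,400 bytes.
Track C: 21 minutes 37 seconds = 1,297 s; 144,000 × 1,297 × 3 × 2 = 1,120,608,000 bytes.
Track D: 26 minutes 16 seconds = 1,576 s; 16,000 × 1,576 × 4 × 2 = 201,728,000 bytes.
Track E: 4 minutes 23 seconds = 263 s; 88,200 × 263 × 2 × 4 = 185,572,800 bytes.
Total = 3,396,447,200 bytes = 3239.1 MiB.

3239.1 MiB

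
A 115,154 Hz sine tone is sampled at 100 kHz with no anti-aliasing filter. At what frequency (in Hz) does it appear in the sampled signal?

15,154 Hz

Nyquist = 100,000/2 = 50,000 Hz; 115,154 Hz exceeds it.
Alias = |115,154 − 1×100,000| = |115,154 − 100,000| = 15,154 Hz.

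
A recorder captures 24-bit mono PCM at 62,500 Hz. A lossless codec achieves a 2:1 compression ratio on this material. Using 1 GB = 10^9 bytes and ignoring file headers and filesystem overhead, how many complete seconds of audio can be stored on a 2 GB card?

21,333 seconds

Uncompressed byte rate = 62,500 × 3 × 1 = 187,500 bytes/s.
After 2:1 compression, effective rate ≈ 93750 bytes/s.
Capacity = 2 × 1,000,000,000 = 2,000,000,000 bytes.
2,000,000,000 / effective rate ≈ 21333.33 s → 21,333 seconds.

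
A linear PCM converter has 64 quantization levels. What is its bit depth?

6 bits

log2(64) = 6.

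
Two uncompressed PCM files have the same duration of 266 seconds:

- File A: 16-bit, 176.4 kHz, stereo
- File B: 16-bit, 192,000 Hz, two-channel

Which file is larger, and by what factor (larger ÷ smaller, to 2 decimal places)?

File B, by a factor of 1.09

File A: 176,400 × 2 × 2 = 705,600 bytes/s.
File B: 192,000 × 2 × 2 = 768,000 bytes/s.
File B is larger; ratio = 204,288,000 / 187,689,600 = 1.09.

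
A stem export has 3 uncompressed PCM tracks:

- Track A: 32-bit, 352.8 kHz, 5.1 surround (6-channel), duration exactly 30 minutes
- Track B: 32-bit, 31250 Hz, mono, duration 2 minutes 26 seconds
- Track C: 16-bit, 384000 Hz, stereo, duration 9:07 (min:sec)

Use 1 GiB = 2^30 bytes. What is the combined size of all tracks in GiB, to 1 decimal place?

15.0 GiB

Track A: exactly 30 minutes = 1,800 s; 352,800 × 1,800 × 4 × 6 = 15,240,960,000 bytes.
Track B: 2 minutes 26 seconds = 146 s; 31,250 × 146 × 4 × 1 = 18,250,000 bytes.
Track C: 9:07 (min:sec) = 547 s; 384,000 × 547 × 2 × 2 = 840,192,000 bytes.
Total = 16,099,402,000 bytes = 15.0 GiB.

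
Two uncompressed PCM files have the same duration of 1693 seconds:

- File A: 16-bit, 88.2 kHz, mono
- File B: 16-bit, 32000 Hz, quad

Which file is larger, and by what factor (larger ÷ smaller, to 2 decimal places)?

File A: 88,200 × 2 × 1 = 176,400 bytes/s.
File B: 32,000 × 2 × 4 = 256,000 bytes/s.
File B is larger; ratio = 433,408,000 / 298,645,200 = 1.45.

File B, by a factor of 1.45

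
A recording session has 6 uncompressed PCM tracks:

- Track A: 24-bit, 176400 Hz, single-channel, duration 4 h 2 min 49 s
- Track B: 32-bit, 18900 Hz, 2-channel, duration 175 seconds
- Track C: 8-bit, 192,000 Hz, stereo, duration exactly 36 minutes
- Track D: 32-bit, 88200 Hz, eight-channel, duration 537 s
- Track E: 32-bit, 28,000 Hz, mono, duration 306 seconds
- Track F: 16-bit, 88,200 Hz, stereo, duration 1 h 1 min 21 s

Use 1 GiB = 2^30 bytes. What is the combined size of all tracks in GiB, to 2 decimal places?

10.63 GiB

Track A: 4 h 2 min 49 s = 14,569 s; 176,400 × 14,569 × 3 × 1 = 7,709,914,800 bytes.
Track B: 18,900 × 175 × 4 × 2 = 26,460,000 bytes.
Track C: exactly 36 minutes = 2,160 s; 192,000 × 2,160 × 1 × 2 = 829,440,000 bytes.
Track D: 88,200 × 537 × 4 × 8 = 1,515,628,800 bytes.
Track E: 28,000 × 306 × 4 × 1 = 34,272,000 bytes.
Track F: 1 h 1 min 21 s = 3,681 s; 88,200 × 3,681 × 2 × 2 = 1,298,656,800 bytes.
Total = 11,414,372,400 bytes = 10.63 GiB.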